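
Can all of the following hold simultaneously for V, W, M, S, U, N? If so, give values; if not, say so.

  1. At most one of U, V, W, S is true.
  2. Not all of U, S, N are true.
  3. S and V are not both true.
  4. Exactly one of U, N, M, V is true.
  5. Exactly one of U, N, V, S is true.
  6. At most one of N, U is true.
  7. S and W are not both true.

V=F, W=F, M=F, S=F, U=T, N=F

  (1) {U, V, W, S}: 1 true — at most one ✓
  (2) {U, S, N}: 1/3 true — not all ✓
  (3) S=F, V=F — not both ✓
  (4) {U, N, M, V}: 1 true — exactly one ✓
  (5) {U, N, V, S}: 1 true — exactly one ✓
  (6) {N, U}: 1 true — at most one ✓
  (7) S=F, W=F — not both ✓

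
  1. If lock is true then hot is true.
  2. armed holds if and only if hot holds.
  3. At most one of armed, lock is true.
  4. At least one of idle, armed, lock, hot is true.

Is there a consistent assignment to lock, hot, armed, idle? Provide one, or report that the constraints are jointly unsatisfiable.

lock = False, hot = True, armed = True, idle = False

  (1) lock=F ⇒ hot: vacuous ✓
  (2) armed=T, hot=T — same ✓
  (3) {armed, lock}: 1 true — at most one ✓
  (4) {idle, armed, lock, hot}: 2 true — at least one ✓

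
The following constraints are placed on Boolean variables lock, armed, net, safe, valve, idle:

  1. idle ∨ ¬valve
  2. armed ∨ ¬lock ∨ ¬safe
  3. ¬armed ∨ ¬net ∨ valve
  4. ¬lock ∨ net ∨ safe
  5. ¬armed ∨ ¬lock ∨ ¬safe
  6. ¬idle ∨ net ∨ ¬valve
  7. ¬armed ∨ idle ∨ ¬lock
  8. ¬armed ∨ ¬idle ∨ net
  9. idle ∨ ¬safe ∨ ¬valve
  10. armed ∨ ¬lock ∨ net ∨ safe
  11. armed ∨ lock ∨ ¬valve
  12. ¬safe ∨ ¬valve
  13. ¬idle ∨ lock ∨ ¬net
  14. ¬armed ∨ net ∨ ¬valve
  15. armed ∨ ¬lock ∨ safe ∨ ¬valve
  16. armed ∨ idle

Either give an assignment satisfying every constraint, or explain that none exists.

Set lock = False.
Set armed = False.
  then (armed ∨ lock ∨ ¬valve) forces valve = False.
  then (armed ∨ idle) forces idle = True.
  then (¬idle ∨ lock ∨ ¬net) forces net = False.
Set safe = True.
All clauses satisfied.

lock=F, armed=F, net=F, safe=T, valve=F, idle=T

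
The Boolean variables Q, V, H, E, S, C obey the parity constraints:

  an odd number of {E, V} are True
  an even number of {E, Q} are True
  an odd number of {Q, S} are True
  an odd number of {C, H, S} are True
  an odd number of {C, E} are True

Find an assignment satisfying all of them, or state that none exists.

Q = False, V = True, H = True, E = False, S = True, C = True

{E, V}: 1 true → odd ✓
{E, Q}: 0 true → even ✓
{Q, S}: 1 true → odd ✓
{C, H, S}: 3 true → odd ✓
{C, E}: 1 true → odd ✓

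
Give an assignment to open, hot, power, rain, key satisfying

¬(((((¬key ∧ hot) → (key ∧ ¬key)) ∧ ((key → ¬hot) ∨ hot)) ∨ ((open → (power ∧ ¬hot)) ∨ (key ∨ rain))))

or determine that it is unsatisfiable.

open=T, hot=T, power=F, rain=F, key=F

  ¬(((((¬key ∧ hot) → (key ∧ ¬key)) ∧ ((key → ¬hot) ∨ hot)) ∨ ((open → (power ∧ ¬hot)) ∨ (key ∨ rain)))) = True
    (((¬key ∧ hot) → (key ∧ ¬key)) ∧ ((key → ¬hot) ∨ hot)) ∨ ((open → (power ∧ ¬hot)) ∨ (key ∨ rain)) = False
      ((¬key ∧ hot) → (key ∧ ¬key)) ∧ ((key → ¬hot) ∨ hot) = False
        (¬key ∧ hot) → (key ∧ ¬key) = False
          ¬key ∧ hot = True
            ¬key = True
          key ∧ ¬key = False
            ¬key = True
        (key → ¬hot) ∨ hot = True
          key → ¬hot = True
            ¬hot = False
      (open → (power ∧ ¬hot)) ∨ (key ∨ rain) = False
        open → (power ∧ ¬hot) = False
          power ∧ ¬hot = False
            ¬hot = False
        key ∨ rain = False
The formula evaluates to True.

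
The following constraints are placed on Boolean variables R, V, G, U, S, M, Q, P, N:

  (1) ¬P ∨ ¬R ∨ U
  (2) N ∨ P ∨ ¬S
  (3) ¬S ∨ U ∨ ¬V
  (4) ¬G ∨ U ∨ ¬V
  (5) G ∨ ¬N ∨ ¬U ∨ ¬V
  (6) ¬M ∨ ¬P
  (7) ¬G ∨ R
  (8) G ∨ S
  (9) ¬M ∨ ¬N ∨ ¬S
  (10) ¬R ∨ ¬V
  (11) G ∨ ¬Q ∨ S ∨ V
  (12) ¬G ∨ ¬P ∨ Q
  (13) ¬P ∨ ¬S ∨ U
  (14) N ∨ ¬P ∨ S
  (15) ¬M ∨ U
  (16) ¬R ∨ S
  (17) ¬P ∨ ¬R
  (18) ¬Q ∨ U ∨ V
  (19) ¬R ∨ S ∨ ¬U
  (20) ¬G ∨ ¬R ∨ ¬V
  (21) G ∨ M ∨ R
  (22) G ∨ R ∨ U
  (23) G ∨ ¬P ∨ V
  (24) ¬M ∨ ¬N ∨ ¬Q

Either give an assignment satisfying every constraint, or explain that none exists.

Set R = True.
  then (¬R ∨ ¬V) forces V = False.
  then (¬R ∨ S) forces S = True.
  then (¬P ∨ ¬R) forces P = False.
  then (N ∨ P ∨ ¬S) forces N = True.
  then (¬M ∨ ¬N ∨ ¬S) forces M = False.
Set G = False.
Set U = False.
  then (¬Q ∨ U ∨ V) forces Q = False.
All clauses satisfied.

R=T, V=F, G=F, U=F, S=T, M=F, Q=F, P=F, N=T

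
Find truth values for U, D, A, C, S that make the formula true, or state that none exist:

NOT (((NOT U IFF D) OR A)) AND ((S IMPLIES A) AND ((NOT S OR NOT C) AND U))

U: True; D: True; A: False; C: True; S: False

  NOT (((NOT U IFF D) OR A)) = True
    (NOT U IFF D) OR A = False
      NOT U IFF D = False
        NOT U = False
  (S IMPLIES A) AND ((NOT S OR NOT C) AND U) = True
    S IMPLIES A = True
    (NOT S OR NOT C) AND U = True
      NOT S OR NOT C = True
        NOT S = True
        NOT C = False
Both conjuncts True, so the formula holds.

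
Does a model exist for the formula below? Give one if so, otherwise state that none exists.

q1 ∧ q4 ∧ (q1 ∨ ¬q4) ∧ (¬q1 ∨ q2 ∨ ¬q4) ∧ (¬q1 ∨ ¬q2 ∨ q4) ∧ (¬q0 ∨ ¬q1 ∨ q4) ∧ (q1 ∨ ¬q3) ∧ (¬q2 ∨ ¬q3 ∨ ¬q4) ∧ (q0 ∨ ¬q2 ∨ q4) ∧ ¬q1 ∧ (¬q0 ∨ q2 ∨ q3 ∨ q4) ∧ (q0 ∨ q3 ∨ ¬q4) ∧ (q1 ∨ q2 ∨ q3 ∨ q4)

The formula is unsatisfiable.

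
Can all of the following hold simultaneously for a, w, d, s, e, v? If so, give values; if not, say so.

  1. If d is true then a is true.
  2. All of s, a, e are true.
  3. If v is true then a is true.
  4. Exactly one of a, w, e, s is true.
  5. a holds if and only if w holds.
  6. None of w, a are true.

Unsatisfiable

Case a = True:
  Constraint (6) is violated (a=T) — contradiction.
Case a = False:
  Constraint (2) is violated (a=F) — contradiction.
Both cases fail — unsatisfiable.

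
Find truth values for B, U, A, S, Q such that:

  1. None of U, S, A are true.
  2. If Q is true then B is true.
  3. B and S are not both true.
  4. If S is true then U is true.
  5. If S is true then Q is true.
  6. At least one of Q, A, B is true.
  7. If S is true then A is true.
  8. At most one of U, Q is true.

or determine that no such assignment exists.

B = True, U = False, A = False, S = False, Q = False

  (1) {U, S, A}: 0 true — none ✓
  (2) Q=F ⇒ B: vacuous ✓
  (3) B=T, S=F — not both ✓
  (4) S=F ⇒ U: vacuous ✓
  (5) S=F ⇒ Q: vacuous ✓
  (6) {Q, A, B}: 1 true — at least one ✓
  (7) S=F ⇒ A: vacuous ✓
  (8) {U, Q}: 0 true — at most one ✓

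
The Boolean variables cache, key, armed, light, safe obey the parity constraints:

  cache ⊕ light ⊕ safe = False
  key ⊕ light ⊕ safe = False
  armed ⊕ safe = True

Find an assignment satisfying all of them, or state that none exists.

cache: False, key: False, armed: False, light: True, safe: True

cache ⊕ light ⊕ safe = F ⊕ T ⊕ T = False ✓
key ⊕ light ⊕ safe = F ⊕ T ⊕ T = False ✓
armed ⊕ safe = F ⊕ T = True ✓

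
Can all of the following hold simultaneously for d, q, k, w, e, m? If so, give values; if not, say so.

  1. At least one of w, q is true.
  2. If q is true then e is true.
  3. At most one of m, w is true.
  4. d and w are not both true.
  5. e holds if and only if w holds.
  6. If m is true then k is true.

d=F; q=T; k=F; w=T; e=T; m=F

  (1) {w, q}: 2 true — at least one ✓
  (2) q=T ⇒ e: T ✓
  (3) {m, w}: 1 true — at most one ✓
  (4) d=F, w=T — not both ✓
  (5) e=T, w=T — same ✓
  (6) m=F ⇒ k: vacuous ✓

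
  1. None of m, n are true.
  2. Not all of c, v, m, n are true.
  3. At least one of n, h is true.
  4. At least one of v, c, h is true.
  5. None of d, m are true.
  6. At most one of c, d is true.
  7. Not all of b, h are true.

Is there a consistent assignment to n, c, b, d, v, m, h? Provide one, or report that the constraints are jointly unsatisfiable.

n = False, c = False, b = False, d = False, v = False, m = False, h = True

  (1) {m, n}: 0 true — none ✓
  (2) {c, v, m, n}: 0/4 true — not all ✓
  (3) {n, h}: 1 true — at least one ✓
  (4) {v, c, h}: 1 true — at least one ✓
  (5) {d, m}: 0 true — none ✓
  (6) {c, d}: 0 true — at most one ✓
  (7) {b, h}: 1/2 true — not all ✓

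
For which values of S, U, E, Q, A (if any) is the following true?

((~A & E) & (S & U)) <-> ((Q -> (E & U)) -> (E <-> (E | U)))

S=F, U=T, E=F, Q=F, A=F

  ((~A & E) & (S & U)) <-> ((Q -> (E & U)) -> (E <-> (E | U))) = True
    (~A & E) & (S & U) = False
      ~A & E = False
        ~A = True
      S & U = False
    (Q -> (E & U)) -> (E <-> (E | U)) = False
      Q -> (E & U) = True
        E & U = False
      E <-> (E | U) = False
        E | U = True
The formula evaluates to True.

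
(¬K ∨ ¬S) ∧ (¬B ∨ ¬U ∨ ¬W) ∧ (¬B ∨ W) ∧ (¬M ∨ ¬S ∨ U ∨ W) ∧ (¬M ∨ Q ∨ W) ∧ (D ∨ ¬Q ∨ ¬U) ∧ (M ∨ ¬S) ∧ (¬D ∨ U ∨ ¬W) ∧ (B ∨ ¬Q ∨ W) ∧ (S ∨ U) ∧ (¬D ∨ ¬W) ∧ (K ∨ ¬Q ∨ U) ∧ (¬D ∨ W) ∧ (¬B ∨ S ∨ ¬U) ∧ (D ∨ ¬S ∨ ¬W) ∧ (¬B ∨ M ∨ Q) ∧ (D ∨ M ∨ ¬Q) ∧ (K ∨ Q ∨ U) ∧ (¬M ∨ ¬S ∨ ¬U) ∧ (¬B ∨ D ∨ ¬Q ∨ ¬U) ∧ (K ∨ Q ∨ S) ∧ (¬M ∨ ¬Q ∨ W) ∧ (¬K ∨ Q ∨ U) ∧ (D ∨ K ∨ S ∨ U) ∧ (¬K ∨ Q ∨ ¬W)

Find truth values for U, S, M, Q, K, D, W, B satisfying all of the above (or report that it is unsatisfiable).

U = True; S = False; M = False; Q = False; K = True; D = False; W = False; B = False

Set U = True.
Try S = True:
  (¬K ∨ ¬S) forces K = False.
  (M ∨ ¬S) forces M = True.
  clause (¬M ∨ ¬S ∨ ¬U) is falsified — backtrack.
So S = False.
  then (¬B ∨ S ∨ ¬U) forces B = False.
Set M = False.
Set Q = False.
  then (K ∨ Q ∨ S) forces K = True.
  then (¬K ∨ Q ∨ ¬W) forces W = False.
  then (¬D ∨ W) forces D = False.
All clauses satisfied.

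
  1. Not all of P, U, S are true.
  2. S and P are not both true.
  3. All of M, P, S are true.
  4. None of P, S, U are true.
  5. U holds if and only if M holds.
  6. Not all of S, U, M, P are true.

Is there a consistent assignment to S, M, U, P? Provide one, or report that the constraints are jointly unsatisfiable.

No satisfying assignment exists.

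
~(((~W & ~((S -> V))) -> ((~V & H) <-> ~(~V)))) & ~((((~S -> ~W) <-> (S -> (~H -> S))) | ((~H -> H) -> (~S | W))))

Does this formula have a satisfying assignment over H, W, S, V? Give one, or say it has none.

The conjunct ~((((~S -> ~W) <-> (S -> (~H -> S))) | ((~H -> H) -> (~S | W)))) is unsatisfiable on its own:
  H=F, W=F, S=F: evaluates to False.
  H=F, W=F, S=T: evaluates to False.
  H=F, W=T, S=F: evaluates to False.
  H=F, W=T, S=T: evaluates to False.
  H=T, W=F, S=F: evaluates to False.
  H=T, W=F, S=T: evaluates to False.
  H=T, W=T, S=F: evaluates to False.
  H=T, W=T, S=T: evaluates to False.
So the whole conjunction is unsatisfiable.

The formula is unsatisfiable.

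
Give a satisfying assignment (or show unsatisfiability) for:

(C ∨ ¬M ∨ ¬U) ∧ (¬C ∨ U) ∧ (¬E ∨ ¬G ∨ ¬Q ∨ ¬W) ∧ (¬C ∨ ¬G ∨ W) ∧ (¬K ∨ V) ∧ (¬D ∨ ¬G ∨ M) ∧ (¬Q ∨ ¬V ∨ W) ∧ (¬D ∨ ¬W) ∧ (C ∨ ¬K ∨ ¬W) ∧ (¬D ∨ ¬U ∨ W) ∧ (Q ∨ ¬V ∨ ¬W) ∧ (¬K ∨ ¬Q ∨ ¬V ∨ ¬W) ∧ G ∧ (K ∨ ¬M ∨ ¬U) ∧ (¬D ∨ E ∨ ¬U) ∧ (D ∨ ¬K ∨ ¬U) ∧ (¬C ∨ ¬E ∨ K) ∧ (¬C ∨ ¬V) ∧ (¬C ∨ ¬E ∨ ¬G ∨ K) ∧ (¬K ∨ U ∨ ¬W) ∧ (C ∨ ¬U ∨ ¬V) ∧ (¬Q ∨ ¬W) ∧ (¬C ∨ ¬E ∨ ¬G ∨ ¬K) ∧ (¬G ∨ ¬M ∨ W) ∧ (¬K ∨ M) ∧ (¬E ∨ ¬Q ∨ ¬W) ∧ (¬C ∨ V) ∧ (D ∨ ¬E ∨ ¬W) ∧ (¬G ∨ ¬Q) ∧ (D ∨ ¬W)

Unit clause (G) forces G = True.
In (¬G ∨ ¬Q) only ¬Q is left, so Q = False.
Set K = False.
Set U = False.
  then (¬C ∨ U) forces C = False.
Set E = False.
Try W = True:
  (¬D ∨ ¬W) forces D = False.
  clause (D ∨ ¬W) is falsified — backtrack.
So W = False.
  then (¬G ∨ ¬M ∨ W) forces M = False.
  then (¬D ∨ ¬G ∨ M) forces D = False.
Set V = True.
All clauses satisfied.

K=F, U=F, E=F, C=F, Q=F, W=F, G=T, V=T, M=F, D=F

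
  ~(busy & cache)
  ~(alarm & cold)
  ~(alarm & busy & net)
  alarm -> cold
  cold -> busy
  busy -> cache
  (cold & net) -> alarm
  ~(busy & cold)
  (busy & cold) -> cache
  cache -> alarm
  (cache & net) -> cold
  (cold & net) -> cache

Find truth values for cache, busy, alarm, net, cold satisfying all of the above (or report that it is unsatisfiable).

cache=F; busy=F; alarm=F; net=T; cold=F

Set cache = False.
  then (~busy | cache) forces busy = False.
  then (busy | ~cold) forces cold = False.
  then (~alarm | cold) forces alarm = False.
Set net = True.
All clauses satisfied.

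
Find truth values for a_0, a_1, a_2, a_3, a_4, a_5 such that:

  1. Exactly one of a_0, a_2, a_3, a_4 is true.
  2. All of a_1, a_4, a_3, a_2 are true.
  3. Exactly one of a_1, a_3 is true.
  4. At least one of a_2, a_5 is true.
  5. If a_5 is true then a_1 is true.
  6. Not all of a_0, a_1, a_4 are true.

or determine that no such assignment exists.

Unsatisfiable — no assignment works.

Case a_2 = True:
  (1) with a_2=T forces a_0 = False.
  (1) with a_2=T forces a_3 = False.
  Constraint (2) is violated (a_3=F) — contradiction.
Case a_2 = False:
  Constraint (2) is violated (a_2=F) — contradiction.
Both cases fail — unsatisfiable.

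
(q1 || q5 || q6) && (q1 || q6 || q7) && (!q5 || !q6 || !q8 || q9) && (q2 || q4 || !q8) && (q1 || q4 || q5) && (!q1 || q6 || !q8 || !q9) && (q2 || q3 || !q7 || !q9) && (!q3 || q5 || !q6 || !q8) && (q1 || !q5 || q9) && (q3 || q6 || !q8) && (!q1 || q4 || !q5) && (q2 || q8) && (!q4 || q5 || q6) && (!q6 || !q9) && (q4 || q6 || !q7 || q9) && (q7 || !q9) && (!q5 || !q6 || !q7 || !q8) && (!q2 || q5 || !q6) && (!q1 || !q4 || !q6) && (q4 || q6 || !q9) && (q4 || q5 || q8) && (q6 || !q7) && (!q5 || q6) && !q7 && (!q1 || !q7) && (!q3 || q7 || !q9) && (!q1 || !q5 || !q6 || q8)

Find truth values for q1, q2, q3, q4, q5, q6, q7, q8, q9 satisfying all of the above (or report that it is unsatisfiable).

q1 = True, q2 = True, q3 = True, q4 = False, q5 = False, q6 = False, q7 = False, q8 = True, q9 = False

Unit clause (!q7) forces q7 = False.
In (q7 || !q9) only !q9 is left, so q9 = False.
Set q1 = True.
Set q2 = True.
Set q3 = True.
Try q4 = True:
  (!q1 || !q4 || !q6) forces q6 = False.
  (!q4 || q5 || q6) forces q5 = True.
  clause (!q5 || q6) is falsified — backtrack.
So q4 = False.
  then (!q1 || q4 || !q5) forces q5 = False.
  then (!q2 || q5 || !q6) forces q6 = False.
  then (q4 || q5 || q8) forces q8 = True.
All clauses satisfied.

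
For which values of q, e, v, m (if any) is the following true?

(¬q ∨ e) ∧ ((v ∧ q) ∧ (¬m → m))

q: True, e: True, v: True, m: True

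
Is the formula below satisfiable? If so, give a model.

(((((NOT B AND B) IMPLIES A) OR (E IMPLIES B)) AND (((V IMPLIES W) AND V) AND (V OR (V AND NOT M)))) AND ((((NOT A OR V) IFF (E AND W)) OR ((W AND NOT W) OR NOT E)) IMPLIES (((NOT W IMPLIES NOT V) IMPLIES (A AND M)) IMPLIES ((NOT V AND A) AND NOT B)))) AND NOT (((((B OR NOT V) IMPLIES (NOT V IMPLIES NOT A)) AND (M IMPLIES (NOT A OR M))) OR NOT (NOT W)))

Case V = True: the formula simplifies to (((((NOT B AND B) IMPLIES A) OR (E IMPLIES B)) AND W) AND (((E AND W) OR ((W AND NOT W) OR NOT E)) IMPLIES NOT ((W IMPLIES (A AND M))))) AND NOT (((M IMPLIES (NOT A OR M)) OR NOT (NOT W))).
  M = True: the conjunct NOT (((M IMPLIES (NOT A OR M)) OR NOT (NOT W))) becomes NOT ((True OR NOT (NOT W))) = False.
  M = False: the conjunct NOT (((M IMPLIES (NOT A OR M)) OR NOT (NOT W))) becomes NOT ((True OR NOT (NOT W))) = False.
Case V = False: the conjunct V is False.
Both cases fail — unsatisfiable.

Unsatisfiable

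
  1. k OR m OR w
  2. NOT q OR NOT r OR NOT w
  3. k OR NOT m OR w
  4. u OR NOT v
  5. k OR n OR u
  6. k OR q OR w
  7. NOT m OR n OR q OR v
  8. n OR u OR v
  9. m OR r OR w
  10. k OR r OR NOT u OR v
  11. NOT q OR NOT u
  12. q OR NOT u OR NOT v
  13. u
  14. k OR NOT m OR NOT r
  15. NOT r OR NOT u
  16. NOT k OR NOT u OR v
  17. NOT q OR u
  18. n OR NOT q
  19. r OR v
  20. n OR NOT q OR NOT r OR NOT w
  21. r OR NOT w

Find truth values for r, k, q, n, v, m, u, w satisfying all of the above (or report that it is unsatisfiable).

Unsatisfiable

Case u = True:
  (NOT q OR NOT u) forces q = False.
  (q OR NOT u OR NOT v) forces v = False.
  (NOT r OR NOT u) forces r = False.
  Clause (r OR v) is falsified — contradiction.
Case u = False:
  Clause (u) is falsified — contradiction.
Both cases fail, so the formula is unsatisfiable.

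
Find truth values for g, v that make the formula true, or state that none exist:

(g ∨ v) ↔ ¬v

g = True; v = False

  (g ∨ v) ↔ ¬v = True
    g ∨ v = True
    ¬v = True
The formula evaluates to True.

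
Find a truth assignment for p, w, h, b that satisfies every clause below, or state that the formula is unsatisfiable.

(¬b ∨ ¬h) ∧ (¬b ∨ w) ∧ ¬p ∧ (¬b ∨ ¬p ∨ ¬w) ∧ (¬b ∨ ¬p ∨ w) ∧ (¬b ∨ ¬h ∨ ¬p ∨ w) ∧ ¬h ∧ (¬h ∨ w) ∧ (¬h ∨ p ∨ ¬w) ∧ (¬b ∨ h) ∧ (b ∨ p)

Case p = True:
  Clause (¬p) is falsified — contradiction.
Case p = False:
  (¬h) forces h = False.
  (¬b ∨ h) forces b = False.
  Clause (b ∨ p) is falsified — contradiction.
Both cases fail, so the formula is unsatisfiable.

UNSATISFIABLE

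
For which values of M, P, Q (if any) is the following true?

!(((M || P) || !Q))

M: False, P: False, Q: True

  !(((M || P) || !Q)) = True
    (M || P) || !Q = False
      M || P = False
      !Q = False
The formula evaluates to True.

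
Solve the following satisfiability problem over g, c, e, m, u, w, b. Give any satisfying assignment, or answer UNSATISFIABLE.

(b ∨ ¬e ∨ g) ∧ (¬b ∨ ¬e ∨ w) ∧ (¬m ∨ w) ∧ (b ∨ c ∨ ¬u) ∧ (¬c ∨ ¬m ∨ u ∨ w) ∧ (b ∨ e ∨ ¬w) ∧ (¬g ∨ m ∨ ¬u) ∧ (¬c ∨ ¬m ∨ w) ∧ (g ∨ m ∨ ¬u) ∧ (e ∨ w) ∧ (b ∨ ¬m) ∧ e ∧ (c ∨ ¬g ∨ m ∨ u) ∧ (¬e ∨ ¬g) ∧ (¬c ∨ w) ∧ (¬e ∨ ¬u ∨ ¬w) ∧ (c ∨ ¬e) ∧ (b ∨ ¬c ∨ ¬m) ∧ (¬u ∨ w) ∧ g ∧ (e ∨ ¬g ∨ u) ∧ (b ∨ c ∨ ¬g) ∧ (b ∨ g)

Unsatisfiable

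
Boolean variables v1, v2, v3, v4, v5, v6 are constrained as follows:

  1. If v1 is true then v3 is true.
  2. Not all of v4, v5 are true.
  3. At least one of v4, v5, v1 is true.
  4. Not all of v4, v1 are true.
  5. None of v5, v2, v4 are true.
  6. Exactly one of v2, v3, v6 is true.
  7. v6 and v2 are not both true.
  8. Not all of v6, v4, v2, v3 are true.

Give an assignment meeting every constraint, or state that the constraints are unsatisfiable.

v1 = True, v2 = False, v3 = True, v4 = False, v5 = False, v6 = False

  (1) v1=T ⇒ v3: T ✓
  (2) {v4, v5}: 0/2 true — not all ✓
  (3) {v4, v5, v1}: 1 true — at least one ✓
  (4) {v4, v1}: 1/2 true — not all ✓
  (5) {v5, v2, v4}: 0 true — none ✓
  (6) {v2, v3, v6}: 1 true — exactly one ✓
  (7) v6=F, v2=F — not both ✓
  (8) {v6, v4, v2, v3}: 1/4 true — not all ✓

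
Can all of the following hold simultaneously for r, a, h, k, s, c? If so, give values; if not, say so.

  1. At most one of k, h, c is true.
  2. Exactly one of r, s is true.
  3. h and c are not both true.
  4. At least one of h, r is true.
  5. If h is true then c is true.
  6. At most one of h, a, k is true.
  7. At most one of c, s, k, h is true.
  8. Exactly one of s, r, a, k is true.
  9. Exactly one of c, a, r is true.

r: True; a: False; h: False; k: False; s: False; c: False

  (1) {k, h, c}: 0 true — at most one ✓
  (2) {r, s}: 1 true — exactly one ✓
  (3) h=F, c=F — not both ✓
  (4) {h, r}: 1 true — at least one ✓
  (5) h=F ⇒ c: vacuous ✓
  (6) {h, a, k}: 0 true — at most one ✓
  (7) {c, s, k, h}: 0 true — at most one ✓
  (8) {s, r, a, k}: 1 true — exactly one ✓
  (9) {c, a, r}: 1 true — exactly one ✓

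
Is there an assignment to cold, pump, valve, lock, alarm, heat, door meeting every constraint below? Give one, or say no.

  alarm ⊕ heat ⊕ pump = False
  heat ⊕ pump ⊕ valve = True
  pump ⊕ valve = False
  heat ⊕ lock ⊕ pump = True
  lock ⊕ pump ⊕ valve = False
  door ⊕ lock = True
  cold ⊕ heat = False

cold = True, pump = False, valve = False, lock = False, alarm = True, heat = True, door = True

alarm ⊕ heat ⊕ pump = T ⊕ T ⊕ F = False ✓
heat ⊕ pump ⊕ valve = T ⊕ F ⊕ F = True ✓
pump ⊕ valve = F ⊕ F = False ✓
heat ⊕ lock ⊕ pump = T ⊕ F ⊕ F = True ✓
lock ⊕ pump ⊕ valve = F ⊕ F ⊕ F = False ✓
door ⊕ lock = T ⊕ F = True ✓
cold ⊕ heat = T ⊕ T = False ✓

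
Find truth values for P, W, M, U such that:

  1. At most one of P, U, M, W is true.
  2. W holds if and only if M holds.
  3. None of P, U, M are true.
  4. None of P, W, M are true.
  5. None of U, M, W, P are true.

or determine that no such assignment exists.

P = False, W = False, M = False, U = False

  (1) {P, U, M, W}: 0 true — at most one ✓
  (2) W=F, M=F — same ✓
  (3) {P, U, M}: 0 true — none ✓
  (4) {P, W, M}: 0 true — none ✓
  (5) {U, M, W, P}: 0 true — none ✓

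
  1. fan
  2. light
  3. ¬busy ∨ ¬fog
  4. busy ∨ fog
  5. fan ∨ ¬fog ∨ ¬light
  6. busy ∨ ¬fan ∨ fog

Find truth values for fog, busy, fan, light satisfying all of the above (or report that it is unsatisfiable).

fog = True, busy = False, fan = True, light = True

Unit clause (fan) forces fan = True.
Unit clause (light) forces light = True.
Set fog = True.
  then (¬busy ∨ ¬fog) forces busy = False.
Check each clause:
  (fan): fan holds.
  (light): light holds.
  (¬busy ∨ ¬fog): ¬busy holds.
  (busy ∨ fog): fog holds.
  (fan ∨ ¬fog ∨ ¬light): fan holds.
  (busy ∨ ¬fan ∨ fog): fog holds.
All clauses satisfied.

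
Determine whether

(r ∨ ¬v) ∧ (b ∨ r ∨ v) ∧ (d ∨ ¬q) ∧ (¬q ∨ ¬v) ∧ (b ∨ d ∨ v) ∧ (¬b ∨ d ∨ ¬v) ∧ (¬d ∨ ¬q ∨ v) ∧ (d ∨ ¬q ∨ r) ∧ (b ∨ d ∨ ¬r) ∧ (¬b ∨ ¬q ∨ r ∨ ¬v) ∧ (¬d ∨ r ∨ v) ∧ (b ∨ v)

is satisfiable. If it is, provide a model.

q=F, b=T, v=F, d=T, r=T

Try q = True:
  (d ∨ ¬q) forces d = True.
  (¬q ∨ ¬v) forces v = False.
  clause (¬d ∨ ¬q ∨ v) is falsified — backtrack.
So q = False.
Set b = True.
Set v = False.
Set d = True.
  then (¬d ∨ r ∨ v) forces r = True.
All clauses satisfied.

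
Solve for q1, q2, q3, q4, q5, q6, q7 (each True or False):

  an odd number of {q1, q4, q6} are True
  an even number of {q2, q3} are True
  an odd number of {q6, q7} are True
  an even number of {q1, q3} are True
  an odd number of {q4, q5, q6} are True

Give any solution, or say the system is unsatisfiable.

q1 = False; q2 = False; q3 = False; q4 = True; q5 = False; q6 = False; q7 = True

{q1, q4, q6}: 1 true → odd ✓
{q2, q3}: 0 true → even ✓
{q6, q7}: 1 true → odd ✓
{q1, q3}: 0 true → even ✓
{q4, q5, q6}: 1 true → odd ✓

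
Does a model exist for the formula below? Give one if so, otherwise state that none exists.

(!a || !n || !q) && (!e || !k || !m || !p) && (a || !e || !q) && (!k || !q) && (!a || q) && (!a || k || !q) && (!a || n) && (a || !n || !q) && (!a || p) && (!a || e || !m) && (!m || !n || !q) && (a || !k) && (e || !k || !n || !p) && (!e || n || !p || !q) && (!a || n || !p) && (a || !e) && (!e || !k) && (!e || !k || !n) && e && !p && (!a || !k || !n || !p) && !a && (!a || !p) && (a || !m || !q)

Case e = True:
  (a || !e) forces a = True.
  Clause (!a) is falsified — contradiction.
Case e = False:
  Clause (e) is falsified — contradiction.
Both cases fail, so the formula is unsatisfiable.

The formula is unsatisfiable.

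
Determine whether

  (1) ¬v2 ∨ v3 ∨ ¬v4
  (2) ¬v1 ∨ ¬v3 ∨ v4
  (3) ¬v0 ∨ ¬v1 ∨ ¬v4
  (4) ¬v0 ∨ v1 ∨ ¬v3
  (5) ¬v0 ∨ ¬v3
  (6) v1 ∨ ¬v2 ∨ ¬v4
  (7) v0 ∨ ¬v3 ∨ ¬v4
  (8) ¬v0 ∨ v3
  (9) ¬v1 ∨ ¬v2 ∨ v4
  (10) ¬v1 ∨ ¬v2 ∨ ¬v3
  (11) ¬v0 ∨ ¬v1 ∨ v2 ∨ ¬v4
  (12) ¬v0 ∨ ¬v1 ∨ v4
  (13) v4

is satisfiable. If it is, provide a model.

Unit clause (v4) forces v4 = True.
Set v0 = False.
  then (v0 ∨ ¬v3 ∨ ¬v4) forces v3 = False.
  then (¬v2 ∨ v3 ∨ ¬v4) forces v2 = False.
Set v1 = True.
All clauses satisfied.

v0: False; v1: True; v2: False; v3: False; v4: True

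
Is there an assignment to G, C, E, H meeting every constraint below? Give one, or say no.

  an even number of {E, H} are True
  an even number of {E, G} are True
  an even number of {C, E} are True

G = True; C = True; E = True; H = True

{E, H}: 2 true → even ✓
{E, G}: 2 true → even ✓
{C, E}: 2 true → even ✓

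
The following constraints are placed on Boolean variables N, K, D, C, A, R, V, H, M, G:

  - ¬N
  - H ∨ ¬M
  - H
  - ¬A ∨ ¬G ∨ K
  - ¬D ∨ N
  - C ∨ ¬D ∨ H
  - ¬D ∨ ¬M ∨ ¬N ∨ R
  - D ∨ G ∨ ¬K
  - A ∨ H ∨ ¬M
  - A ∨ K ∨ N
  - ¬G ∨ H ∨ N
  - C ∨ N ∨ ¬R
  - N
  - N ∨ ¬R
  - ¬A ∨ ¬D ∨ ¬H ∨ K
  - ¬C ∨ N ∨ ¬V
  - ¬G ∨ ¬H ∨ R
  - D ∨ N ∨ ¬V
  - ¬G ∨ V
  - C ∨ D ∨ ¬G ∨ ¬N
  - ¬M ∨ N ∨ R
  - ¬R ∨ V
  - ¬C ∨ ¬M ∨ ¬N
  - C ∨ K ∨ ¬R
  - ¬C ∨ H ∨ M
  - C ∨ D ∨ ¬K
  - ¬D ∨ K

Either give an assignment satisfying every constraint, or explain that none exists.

Case N = True:
  Clause (¬N) is falsified — contradiction.
Case N = False:
  Clause (N) is falsified — contradiction.
Both cases fail, so the formula is unsatisfiable.

Unsatisfiable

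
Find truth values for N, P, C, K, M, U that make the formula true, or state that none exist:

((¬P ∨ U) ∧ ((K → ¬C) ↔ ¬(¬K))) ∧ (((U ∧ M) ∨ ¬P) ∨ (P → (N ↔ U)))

N=F, P=F, C=F, K=T, M=T, U=T

  (¬P ∨ U) ∧ ((K → ¬C) ↔ ¬(¬K)) = True
    ¬P ∨ U = True
      ¬P = True
    (K → ¬C) ↔ ¬(¬K) = True
      K → ¬C = True
        ¬C = True
      ¬(¬K) = True
        ¬K = False
  ((U ∧ M) ∨ ¬P) ∨ (P → (N ↔ U)) = True
    (U ∧ M) ∨ ¬P = True
      U ∧ M = True
      ¬P = True
    P → (N ↔ U) = True
      N ↔ U = False
Both conjuncts True, so the formula holds.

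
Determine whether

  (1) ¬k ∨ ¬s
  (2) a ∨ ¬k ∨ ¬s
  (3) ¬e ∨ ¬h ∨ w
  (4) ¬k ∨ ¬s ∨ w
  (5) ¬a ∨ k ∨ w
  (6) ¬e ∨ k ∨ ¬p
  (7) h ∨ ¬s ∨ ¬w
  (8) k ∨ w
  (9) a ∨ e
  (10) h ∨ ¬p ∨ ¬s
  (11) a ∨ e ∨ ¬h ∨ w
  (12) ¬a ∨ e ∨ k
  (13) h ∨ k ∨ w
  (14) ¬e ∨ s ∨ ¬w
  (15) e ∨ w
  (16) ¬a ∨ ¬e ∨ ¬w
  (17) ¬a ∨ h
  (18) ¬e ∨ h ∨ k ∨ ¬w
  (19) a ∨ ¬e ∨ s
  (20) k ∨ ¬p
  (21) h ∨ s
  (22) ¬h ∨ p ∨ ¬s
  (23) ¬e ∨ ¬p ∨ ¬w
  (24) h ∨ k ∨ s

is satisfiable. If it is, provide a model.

Set p = True.
  then (k ∨ ¬p) forces k = True.
  then (¬k ∨ ¬s) forces s = False.
  then (h ∨ s) forces h = True.
Set e = False.
  then (a ∨ e) forces a = True.
  then (e ∨ w) forces w = True.
All clauses satisfied.

p = True, e = False, w = True, a = True, s = False, h = True, k = True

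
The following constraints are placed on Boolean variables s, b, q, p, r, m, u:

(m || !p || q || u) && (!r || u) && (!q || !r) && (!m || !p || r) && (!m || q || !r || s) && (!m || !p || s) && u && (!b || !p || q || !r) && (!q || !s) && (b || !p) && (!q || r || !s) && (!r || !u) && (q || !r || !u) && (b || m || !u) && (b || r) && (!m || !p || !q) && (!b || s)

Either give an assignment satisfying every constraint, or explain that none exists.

Unit clause (u) forces u = True.
In (!r || !u) only !r is left, so r = False.
In (b || r) only b is left, so b = True.
In (!b || s) only s is left, so s = True.
In (!q || !s) only !q is left, so q = False.
Set p = False.
Set m = True.
All clauses satisfied.

s = True, b = True, q = False, p = False, r = False, m = True, u = True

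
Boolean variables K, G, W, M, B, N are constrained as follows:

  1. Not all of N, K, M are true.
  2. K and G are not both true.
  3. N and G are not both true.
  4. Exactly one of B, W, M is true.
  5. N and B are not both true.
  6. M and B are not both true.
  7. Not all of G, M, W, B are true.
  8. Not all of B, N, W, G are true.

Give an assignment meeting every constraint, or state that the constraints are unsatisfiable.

K = False, G = False, W = False, M = True, B = False, N = True

  (1) {N, K, M}: 2/3 true — not all ✓
  (2) K=F, G=F — not both ✓
  (3) N=T, G=F — not both ✓
  (4) {B, W, M}: 1 true — exactly one ✓
  (5) N=T, B=F — not both ✓
  (6) M=T, B=F — not both ✓
  (7) {G, M, W, B}: 1/4 true — not all ✓
  (8) {B, N, W, G}: 1/4 true — not all ✓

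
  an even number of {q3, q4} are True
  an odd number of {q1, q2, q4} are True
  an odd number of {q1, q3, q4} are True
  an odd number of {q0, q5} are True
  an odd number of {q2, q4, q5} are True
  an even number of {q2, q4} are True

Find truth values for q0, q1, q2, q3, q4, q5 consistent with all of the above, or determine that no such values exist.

q0: False, q1: True, q2: False, q3: False, q4: False, q5: True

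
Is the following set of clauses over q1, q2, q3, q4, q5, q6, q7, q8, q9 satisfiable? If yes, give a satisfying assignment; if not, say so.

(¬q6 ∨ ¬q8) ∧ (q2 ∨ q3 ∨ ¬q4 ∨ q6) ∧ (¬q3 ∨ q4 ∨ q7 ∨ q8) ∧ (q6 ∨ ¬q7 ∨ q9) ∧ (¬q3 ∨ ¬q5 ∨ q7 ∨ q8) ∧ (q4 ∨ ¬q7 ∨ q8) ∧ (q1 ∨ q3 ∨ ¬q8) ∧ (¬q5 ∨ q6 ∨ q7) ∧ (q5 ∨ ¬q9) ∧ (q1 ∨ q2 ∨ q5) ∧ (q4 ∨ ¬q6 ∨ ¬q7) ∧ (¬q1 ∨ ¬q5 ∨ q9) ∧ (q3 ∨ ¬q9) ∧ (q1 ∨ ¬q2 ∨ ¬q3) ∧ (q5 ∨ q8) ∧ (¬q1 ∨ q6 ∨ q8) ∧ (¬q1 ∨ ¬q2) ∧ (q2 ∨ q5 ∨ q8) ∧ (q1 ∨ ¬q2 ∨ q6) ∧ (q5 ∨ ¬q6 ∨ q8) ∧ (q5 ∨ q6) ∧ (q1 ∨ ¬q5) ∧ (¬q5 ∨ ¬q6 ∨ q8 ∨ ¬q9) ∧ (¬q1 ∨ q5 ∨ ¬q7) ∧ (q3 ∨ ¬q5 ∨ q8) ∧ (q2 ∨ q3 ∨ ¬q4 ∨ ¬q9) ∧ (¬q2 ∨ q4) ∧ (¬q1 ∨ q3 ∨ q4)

q1=T, q2=F, q3=T, q4=T, q5=T, q6=F, q7=T, q8=T, q9=T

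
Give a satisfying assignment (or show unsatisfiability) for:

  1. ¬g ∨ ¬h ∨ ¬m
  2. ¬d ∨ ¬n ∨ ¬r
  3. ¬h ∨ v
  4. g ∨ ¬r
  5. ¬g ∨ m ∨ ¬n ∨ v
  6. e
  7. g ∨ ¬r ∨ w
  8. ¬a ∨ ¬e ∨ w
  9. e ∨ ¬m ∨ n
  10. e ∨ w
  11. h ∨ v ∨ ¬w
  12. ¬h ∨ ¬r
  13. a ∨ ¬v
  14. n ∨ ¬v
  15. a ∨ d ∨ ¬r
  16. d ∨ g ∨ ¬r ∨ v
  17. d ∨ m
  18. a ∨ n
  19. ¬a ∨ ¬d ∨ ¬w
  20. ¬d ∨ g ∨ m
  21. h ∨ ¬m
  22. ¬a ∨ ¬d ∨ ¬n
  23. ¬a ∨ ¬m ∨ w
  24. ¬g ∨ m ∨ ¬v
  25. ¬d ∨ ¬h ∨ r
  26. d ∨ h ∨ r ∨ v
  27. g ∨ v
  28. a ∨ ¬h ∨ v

w=T, m=T, g=F, h=T, r=F, a=T, e=T, n=T, d=F, v=T

Unit clause (e) forces e = True.
Set w = True.
Try m = False:
  (d ∨ m) forces d = True.
  (¬a ∨ ¬d ∨ ¬w) forces a = False.
  (a ∨ ¬v) forces v = False.
  (¬h ∨ v) forces h = False.
  clause (h ∨ v ∨ ¬w) is falsified — backtrack.
So m = True.
  then (h ∨ ¬m) forces h = True.
  then (¬g ∨ ¬h ∨ ¬m) forces g = False.
  then (¬h ∨ v) forces v = True.
  then (g ∨ ¬r) forces r = False.
  then (a ∨ ¬v) forces a = True.
  then (n ∨ ¬v) forces n = True.
  then (¬a ∨ ¬d ∨ ¬w) forces d = False.
All clauses satisfied.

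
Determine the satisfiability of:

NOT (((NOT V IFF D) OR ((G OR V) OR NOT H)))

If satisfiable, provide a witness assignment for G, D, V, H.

G=F, D=F, V=F, H=T

  NOT (((NOT V IFF D) OR ((G OR V) OR NOT H))) = True
    (NOT V IFF D) OR ((G OR V) OR NOT H) = False
      NOT V IFF D = False
        NOT V = True
      (G OR V) OR NOT H = False
        G OR V = False
        NOT H = False
The formula evaluates to True.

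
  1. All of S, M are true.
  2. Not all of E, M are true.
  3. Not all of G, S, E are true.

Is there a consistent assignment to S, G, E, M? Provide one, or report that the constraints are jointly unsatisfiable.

S = True, G = False, E = False, M = True

  (1) {S, M}: all 2 true ✓
  (2) {E, M}: 1/2 true — not all ✓
  (3) {G, S, E}: 1/3 true — not all ✓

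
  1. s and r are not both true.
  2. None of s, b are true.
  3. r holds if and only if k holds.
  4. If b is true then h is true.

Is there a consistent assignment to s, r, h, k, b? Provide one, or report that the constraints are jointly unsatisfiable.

s=F; r=F; h=F; k=F; b=F

  (1) s=F, r=F — not both ✓
  (2) {s, b}: 0 true — none ✓
  (3) r=F, k=F — same ✓
  (4) b=F ⇒ h: vacuous ✓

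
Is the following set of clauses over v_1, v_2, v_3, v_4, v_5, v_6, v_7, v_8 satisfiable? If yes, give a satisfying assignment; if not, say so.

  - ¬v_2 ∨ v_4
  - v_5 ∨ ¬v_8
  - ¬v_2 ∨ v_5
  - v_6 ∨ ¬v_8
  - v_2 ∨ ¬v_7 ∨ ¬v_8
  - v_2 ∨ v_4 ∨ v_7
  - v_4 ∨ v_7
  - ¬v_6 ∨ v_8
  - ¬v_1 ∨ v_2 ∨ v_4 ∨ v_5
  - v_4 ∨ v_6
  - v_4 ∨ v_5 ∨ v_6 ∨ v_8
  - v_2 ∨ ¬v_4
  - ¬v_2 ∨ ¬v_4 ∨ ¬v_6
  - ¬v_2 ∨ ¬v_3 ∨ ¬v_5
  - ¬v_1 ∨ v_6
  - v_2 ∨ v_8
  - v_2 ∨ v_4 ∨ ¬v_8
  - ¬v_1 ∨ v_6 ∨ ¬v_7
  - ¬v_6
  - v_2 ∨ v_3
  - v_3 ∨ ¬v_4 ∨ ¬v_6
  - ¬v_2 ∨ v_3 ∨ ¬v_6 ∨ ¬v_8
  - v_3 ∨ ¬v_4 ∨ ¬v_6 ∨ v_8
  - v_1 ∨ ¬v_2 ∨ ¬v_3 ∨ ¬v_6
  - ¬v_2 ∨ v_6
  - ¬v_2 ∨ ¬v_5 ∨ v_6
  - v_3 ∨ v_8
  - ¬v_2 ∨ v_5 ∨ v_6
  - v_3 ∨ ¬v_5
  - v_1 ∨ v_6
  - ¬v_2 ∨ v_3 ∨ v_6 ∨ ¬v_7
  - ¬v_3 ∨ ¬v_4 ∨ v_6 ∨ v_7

Case v_1 = True:
  (¬v_1 ∨ v_6) forces v_6 = True.
  Clause (¬v_6) is falsified — contradiction.
Case v_1 = False:
  (¬v_6) forces v_6 = False.
  Clause (v_1 ∨ v_6) is falsified — contradiction.
Both cases fail, so the formula is unsatisfiable.

The formula is unsatisfiable.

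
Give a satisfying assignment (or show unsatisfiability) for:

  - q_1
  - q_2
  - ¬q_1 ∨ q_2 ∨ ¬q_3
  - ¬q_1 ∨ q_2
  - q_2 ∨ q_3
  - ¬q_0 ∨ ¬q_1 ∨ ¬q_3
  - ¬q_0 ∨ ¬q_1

q_0: False; q_1: True; q_2: True; q_3: False

Unit clause (q_1) forces q_1 = True.
Unit clause (q_2) forces q_2 = True.
In (¬q_0 ∨ ¬q_1) only ¬q_0 is left, so q_0 = False.
Set q_3 = False.
All clauses satisfied.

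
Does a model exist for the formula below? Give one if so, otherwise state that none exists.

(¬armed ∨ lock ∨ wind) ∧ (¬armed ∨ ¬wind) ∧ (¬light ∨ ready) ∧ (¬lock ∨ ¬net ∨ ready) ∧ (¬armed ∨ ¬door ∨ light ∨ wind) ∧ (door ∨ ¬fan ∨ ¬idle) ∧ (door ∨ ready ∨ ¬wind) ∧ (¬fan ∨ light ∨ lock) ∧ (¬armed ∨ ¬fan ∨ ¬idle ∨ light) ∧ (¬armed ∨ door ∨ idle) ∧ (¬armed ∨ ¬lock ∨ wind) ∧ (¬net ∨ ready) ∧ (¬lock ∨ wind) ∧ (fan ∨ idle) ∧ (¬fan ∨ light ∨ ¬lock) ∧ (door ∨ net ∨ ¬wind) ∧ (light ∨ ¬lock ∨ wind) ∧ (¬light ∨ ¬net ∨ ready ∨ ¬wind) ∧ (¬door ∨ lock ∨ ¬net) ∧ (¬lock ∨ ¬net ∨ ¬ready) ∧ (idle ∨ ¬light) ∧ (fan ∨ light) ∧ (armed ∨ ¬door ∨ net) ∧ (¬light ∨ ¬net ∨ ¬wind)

idle=T; wind=F; net=F; lock=F; armed=F; ready=T; fan=F; door=F; light=T

Try idle = False:
  (fan ∨ idle) forces fan = True.
  (idle ∨ ¬light) forces light = False.
  (¬fan ∨ light ∨ lock) forces lock = True.
  clause (¬fan ∨ light ∨ ¬lock) is falsified — backtrack.
So idle = True.
Set wind = False.
  then (¬lock ∨ wind) forces lock = False.
  then (¬armed ∨ lock ∨ wind) forces armed = False.
Set net = False.
  then (armed ∨ ¬door ∨ net) forces door = False.
  then (door ∨ ¬fan ∨ ¬idle) forces fan = False.
  then (fan ∨ light) forces light = True.
  then (¬light ∨ ready) forces ready = True.
All clauses satisfied.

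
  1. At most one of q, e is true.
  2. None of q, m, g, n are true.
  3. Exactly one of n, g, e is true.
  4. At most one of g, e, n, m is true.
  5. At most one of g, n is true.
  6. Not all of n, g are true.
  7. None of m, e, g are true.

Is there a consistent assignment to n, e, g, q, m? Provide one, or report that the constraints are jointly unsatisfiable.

Unsatisfiable

Case e = True:
  Constraint (7) is violated (e=T) — contradiction.
Case e = False:
  (2) forces q = False.
  (2) forces m = False.
  (2) forces g = False.
  (2) forces n = False.
  Constraint (3) is violated (n=F, g=F, e=F) — contradiction.
Both cases fail — unsatisfiable.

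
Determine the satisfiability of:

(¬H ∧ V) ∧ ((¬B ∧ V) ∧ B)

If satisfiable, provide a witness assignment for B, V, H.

Unsatisfiable

Case B = True: the conjunct ¬B is False.
Case B = False: the conjunct B is False.
Both cases fail — unsatisfiable.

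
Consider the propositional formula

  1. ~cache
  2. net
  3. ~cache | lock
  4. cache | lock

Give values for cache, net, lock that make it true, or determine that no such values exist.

Unit clause (~cache) forces cache = False.
Unit clause (net) forces net = True.
In (cache | lock) only lock is left, so lock = True.
Check each clause:
  (~cache): ~cache holds.
  (net): net holds.
  (~cache | lock): ~cache holds.
  (cache | lock): lock holds.
All clauses satisfied.

cache = False; net = True; lock = True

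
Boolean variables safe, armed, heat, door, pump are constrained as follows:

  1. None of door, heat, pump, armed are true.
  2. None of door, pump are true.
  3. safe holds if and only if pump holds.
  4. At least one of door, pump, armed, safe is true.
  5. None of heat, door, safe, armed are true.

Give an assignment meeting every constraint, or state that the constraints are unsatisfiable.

The formula is unsatisfiable.

Case safe = True:
  Constraint (5) is violated (safe=T) — contradiction.
Case safe = False:
  (1) forces door = False.
  (1) forces heat = False.
  (1) forces pump = False.
  (1) forces armed = False.
  Constraint (4) is violated (door=F, pump=F, armed=F, safe=F) — contradiction.
Both cases fail — unsatisfiable.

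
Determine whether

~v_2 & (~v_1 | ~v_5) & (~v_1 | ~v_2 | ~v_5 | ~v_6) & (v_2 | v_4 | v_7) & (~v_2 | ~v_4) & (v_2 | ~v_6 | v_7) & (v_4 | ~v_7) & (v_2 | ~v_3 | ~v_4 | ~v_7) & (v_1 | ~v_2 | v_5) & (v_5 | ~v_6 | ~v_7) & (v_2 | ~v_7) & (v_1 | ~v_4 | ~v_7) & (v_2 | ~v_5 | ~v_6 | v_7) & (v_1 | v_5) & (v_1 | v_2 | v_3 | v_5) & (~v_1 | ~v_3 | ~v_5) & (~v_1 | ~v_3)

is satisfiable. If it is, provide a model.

v_1 = False, v_2 = False, v_3 = True, v_4 = True, v_5 = True, v_6 = False, v_7 = False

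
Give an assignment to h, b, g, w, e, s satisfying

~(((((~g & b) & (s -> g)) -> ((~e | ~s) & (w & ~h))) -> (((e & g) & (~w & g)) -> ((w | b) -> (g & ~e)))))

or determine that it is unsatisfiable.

h = False; b = True; g = True; w = False; e = True; s = True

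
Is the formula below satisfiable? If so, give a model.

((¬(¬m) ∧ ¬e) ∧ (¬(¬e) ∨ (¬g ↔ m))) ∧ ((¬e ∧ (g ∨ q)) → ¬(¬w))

w: False, q: False, m: True, e: False, g: False

  (¬(¬m) ∧ ¬e) ∧ (¬(¬e) ∨ (¬g ↔ m)) = True
    ¬(¬m) ∧ ¬e = True
      ¬(¬m) = True
        ¬m = False
      ¬e = True
    ¬(¬e) ∨ (¬g ↔ m) = True
      ¬(¬e) = False
        ¬e = True
      ¬g ↔ m = True
        ¬g = True
  (¬e ∧ (g ∨ q)) → ¬(¬w) = True
    ¬e ∧ (g ∨ q) = False
      ¬e = True
      g ∨ q = False
    ¬(¬w) = False
      ¬w = True
Both conjuncts True, so the formula holds.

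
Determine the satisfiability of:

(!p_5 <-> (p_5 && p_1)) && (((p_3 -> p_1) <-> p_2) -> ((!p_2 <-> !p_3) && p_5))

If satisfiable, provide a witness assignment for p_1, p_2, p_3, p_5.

p_1: False, p_2: True, p_3: True, p_5: True

  !p_5 <-> (p_5 && p_1) = True
    !p_5 = False
    p_5 && p_1 = False
  ((p_3 -> p_1) <-> p_2) -> ((!p_2 <-> !p_3) && p_5) = True
    (p_3 -> p_1) <-> p_2 = False
      p_3 -> p_1 = False
    (!p_2 <-> !p_3) && p_5 = True
      !p_2 <-> !p_3 = True
        !p_2 = False
        !p_3 = False
Both conjuncts True, so the formula holds.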